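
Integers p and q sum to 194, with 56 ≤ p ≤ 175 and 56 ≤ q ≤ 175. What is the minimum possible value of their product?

pq = p(194 − p) is concave in p, so over [56, 138] it is minimized at an endpoint.
At the endpoint p = 56, q = 194 − 56 = 138, so pq = 56 × 138 = 7728.

7728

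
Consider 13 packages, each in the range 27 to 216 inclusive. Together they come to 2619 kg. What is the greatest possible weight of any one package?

Maximizing one value means minimizing the remaining 12.
The other 12 contribute at least 12 × 27 = 324, leaving at most 2619 − 324 = 2295.
But each package is capped at 216, so the maximum is 216.
Achievable: one at 216 and the other 12 totalling 2403, which fits since 12 × 27 ≤ 2403 ≤ 12 × 216.

216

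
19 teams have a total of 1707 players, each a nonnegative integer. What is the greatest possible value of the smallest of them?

The average is 1707/19 < 90, so some value is ≤ 89.
Achievable: 3 of them at 89 and 16 at 90 total 1707.

89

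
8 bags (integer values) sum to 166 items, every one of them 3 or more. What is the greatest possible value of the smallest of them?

If every one of the 8 were at least 21, the total would be at least 8 × 21 = 168 > 166.
Achievable: 2 of them at 20 and 6 at 21 total 166.

20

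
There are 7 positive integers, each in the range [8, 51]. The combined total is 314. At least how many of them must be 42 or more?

3

Suppose at most 7 − j of them reach 42; then j values are ≤ 41 and the rest ≤ 51.
The total is then ≤ 41·j + 51·(7 − j) = 357 − 10j. For this to be ≥ 314 we need j ≤ 4, so at least 7 − 4 = 3 must reach 42.
Exactly 3 works: 3 values at 51 and 4 at 41 total 317; lower one of the high values by 3 (still ≥ 42) to hit 314.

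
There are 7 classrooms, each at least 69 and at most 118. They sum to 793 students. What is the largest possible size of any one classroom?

118

To make one classroom as large as possible, make the other 6 as small as possible.
The other 6 contribute at least 6 × 69 = 414, leaving at most 793 − 414 = 379.
But each classroom is capped at 118, so the maximum is 118.
Achievable: one at 118 and the other 6 totalling 675, which fits since 6 × 69 ≤ 675 ≤ 6 × 118.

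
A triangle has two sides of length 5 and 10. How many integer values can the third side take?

The triangle inequality gives |5 − 10| < c < 5 + 10, i.e. 5 < c < 15.
So c can be any integer from 6 to 14: 9 values.

9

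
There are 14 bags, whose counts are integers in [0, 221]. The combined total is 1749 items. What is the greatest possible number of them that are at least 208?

8

If k of the values are ≥ 208, the total is ≥ 208k + 0(14 − k).
Setting 208k + 0(14 − k) ≤ 1749 gives 208k ≤ 1749, so k ≤ 8.
k = 8 is achieved by 8 values at 208 and 6 at 0, total 1664; add 85 to one value (staying below 208) to reach 1749.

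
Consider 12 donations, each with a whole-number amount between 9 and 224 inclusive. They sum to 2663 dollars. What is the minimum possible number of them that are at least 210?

11

If only k of them are at least 210, the other 12 − k are at most 209, so the total is at most k·224 + (12 − k)·209.
This must reach 2663, so k·224 + (12 − k)·209 ≥ 2663, giving k ≥ 11.
Exactly 11 works: 11 values at 224 and 1 at 209 total 2673; lower one of the high values by 10 (still ≥ 210) to hit 2663.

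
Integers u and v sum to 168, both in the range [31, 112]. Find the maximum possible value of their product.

7056

For a fixed sum, the product uv is largest when u and v are as close as possible.
Taking u = 84 and v = 84 (both in [31, 112]) gives uv = 7056.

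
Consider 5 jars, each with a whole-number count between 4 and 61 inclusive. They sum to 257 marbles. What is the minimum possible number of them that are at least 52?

1

Each value short of 52 is at most 51, costing at least 61 − 51 = 10 against the maximum total of 305.
We can afford to lose at most 305 − 257 = 48, so at most ⌊48/10⌋ = 4 fall short, and at least 1 are ≥ 52.
Exactly 1 works: 1 value at 61 and 4 at 51 total 265; lower one of the high values by 8 (still ≥ 52) to hit 257.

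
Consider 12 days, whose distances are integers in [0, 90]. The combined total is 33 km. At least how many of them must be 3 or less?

If only k of them are at most 3, the other 12 − k are at least 4, so the total is at least (12 − k)·4 + k·0.
This is ≤ 33, so (12 − k)·4 + 0k ≤ 33, which gives k ≥ 4.
Exactly 4 works: 4 values at 0 and 8 at 4 total 32; raise one of the low values by 1 (still ≤ 3) to hit 33.

4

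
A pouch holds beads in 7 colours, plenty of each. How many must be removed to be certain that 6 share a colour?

You could draw 5 of every colour without reaching 6 of any — 35 in all.
One more forces 6 of some colour, so 35 + 1 = 36.

36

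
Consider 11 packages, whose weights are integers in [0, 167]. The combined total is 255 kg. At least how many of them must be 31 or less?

Each value above 31 is at least 32, contributing at least 32 − 0 = 32 above the floor 0.
The sum exceeds the floor total 0 by 255, so at most ⌊255/32⌋ = 7 exceed 31, and at least 4 are ≤ 31.
Exactly 4 works: 4 values at 0 and 7 at 32 total 224; raise one of the low values by 31 (still ≤ 31) to hit 255.

4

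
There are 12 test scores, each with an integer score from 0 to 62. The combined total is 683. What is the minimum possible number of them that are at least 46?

9

Each value short of 46 is at most 45, costing at least 62 − 45 = 17 against the maximum total of 744.
We can afford to lose at most 744 − 683 = 61, so at most ⌊61/17⌋ = 3 fall short, and at least 9 are ≥ 46.
Exactly 9 works: 9 values at 62 and 3 at 45 total 693; lower one of the high values by 10 (still ≥ 46) to hit 683.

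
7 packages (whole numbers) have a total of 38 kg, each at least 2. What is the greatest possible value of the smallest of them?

The average is 38/7 < 6, so some value is ≤ 5.
Achievable: 4 of them at 5 and 3 at 6 total 38.

5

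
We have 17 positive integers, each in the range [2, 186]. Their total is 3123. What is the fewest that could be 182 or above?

10

Suppose at most 17 − j of them reach 182; then j values are ≤ 181 and the rest ≤ 186.
The total is then ≤ 181·j + 186·(17 − j) = 3162 − 5j. For this to be ≥ 3123 we need j ≤ 7, so at least 17 − 7 = 10 must reach 182.
Exactly 10 works: 10 values at 186 and 7 at 181 total 3127; lower one of the high values by 4 (still ≥ 182) to hit 3123.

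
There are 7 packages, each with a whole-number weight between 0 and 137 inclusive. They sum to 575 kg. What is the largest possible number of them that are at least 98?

If k of the values are ≥ 98, the total is ≥ 98k + 0(7 − k).
Setting 98k + 0(7 − k) ≤ 575 gives 98k ≤ 575, so k ≤ 5.
k = 5 is achieved by 5 values at 98 and 2 at 0, total 490; add 85 to one value (staying below 98) to reach 575.

5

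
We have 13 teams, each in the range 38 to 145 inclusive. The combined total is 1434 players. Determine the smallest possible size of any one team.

To make one team as small as possible, make the other 12 as large as possible.
The other 12 can take up 12 × 145 = 1740 ≥ 1434 − 38, so one team can sit at its floor of 38.
Achievable: one at 38 and the other 12 totalling 1396, which fits since 12 × 38 ≤ 1396 ≤ 12 × 145.

38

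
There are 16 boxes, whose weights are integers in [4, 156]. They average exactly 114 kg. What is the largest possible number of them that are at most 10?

4

The total is 16 × 114 = 1824.
Each value at 10 or below falls at least 156 − 10 = 146 short of the ceiling 156.
The ceiling total is 16 × 156 = 2496, and we need 1824, so at most ⌊(2496 − 1824)/146⌋ = 4 can be that low.
k = 4 is achieved by 4 values at 10 and 12 at 156, total 1912; lower one of the 156's by 88 (still > 10) to reach 1824.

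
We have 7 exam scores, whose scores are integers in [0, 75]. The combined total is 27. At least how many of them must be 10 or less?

If only k of them are at most 10, the other 7 − k are at least 11, so the total is at least (7 − k)·11 + k·0.
This is ≤ 27, so (7 − k)·11 + 0k ≤ 27, which gives k ≥ 5.
Exactly 5 works: 5 values at 0 and 2 at 11 total 22; raise one of the low values by 5 (still ≤ 10) to hit 27.

5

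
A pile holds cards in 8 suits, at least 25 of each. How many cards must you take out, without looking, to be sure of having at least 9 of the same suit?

65

In the worst case you draw 8 of each of the 8 suits: 8 × 8 = 64.
One more forces 9 of some suit, so 64 + 1 = 65.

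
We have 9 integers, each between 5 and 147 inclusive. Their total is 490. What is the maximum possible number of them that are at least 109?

Suppose k of them are at least 109. Those contribute at least 109 each and the other 9 − k at least 5 each.
So the total is at least 109k + 5(9 − k) = 45 + 104k. This must be ≤ 490, giving k ≤ 4.
k = 4 is achieved by 4 values at 109 and 5 at 5, total 461; add 29 to one value (staying below 109) to reach 490.

4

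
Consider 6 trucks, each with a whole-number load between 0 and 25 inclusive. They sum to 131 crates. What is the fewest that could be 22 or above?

2

Suppose at most 6 − j of them reach 22; then j values are ≤ 21 and the rest ≤ 25.
The total is then ≤ 21·j + 25·(6 − j) = 150 − 4j. For this to be ≥ 131 we need j ≤ 4, so at least 6 − 4 = 2 must reach 22.
Exactly 2 works: 2 values at 25 and 4 at 21 total 134; lower one of the high values by 3 (still ≥ 22) to hit 131.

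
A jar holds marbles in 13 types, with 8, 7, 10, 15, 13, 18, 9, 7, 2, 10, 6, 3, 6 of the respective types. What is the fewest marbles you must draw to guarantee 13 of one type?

In the worst case you take as many as possible of each type without reaching 13: 8 + 7 + 10 + 12 + 12 + 12 + 9 + 7 + 2 + 10 + 6 + 3 + 6 = 104.
The next one must give 13 of some type, so 104 + 1 = 105.

105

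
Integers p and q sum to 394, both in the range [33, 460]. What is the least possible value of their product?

11913

pq = p(394 − p) is concave in p, so over [33, 361] it is minimized at an endpoint.
At the endpoint p = 33, q = 394 − 33 = 361, so pq = 33 × 361 = 11913.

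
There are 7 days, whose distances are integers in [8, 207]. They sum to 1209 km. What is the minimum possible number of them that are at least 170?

1

If only k of them are at least 170, the other 7 − k are at most 169, so the total is at most k·207 + (7 − k)·169.
This must reach 1209, so k·207 + (7 − k)·169 ≥ 1209, giving k ≥ 1.
Exactly 1 works: 1 value at 207 and 6 at 169 total 1221; lower one of the high values by 12 (still ≥ 170) to hit 1209.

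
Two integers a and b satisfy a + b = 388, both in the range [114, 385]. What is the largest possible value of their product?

For a fixed sum, the product ab is largest when a and b are as close as possible.
Taking a = 194 and b = 194 (both in [114, 385]) gives ab = 37636.

37636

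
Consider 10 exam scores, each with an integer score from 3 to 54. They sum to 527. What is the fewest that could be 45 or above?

9

Each value short of 45 is at most 44, costing at least 54 − 44 = 10 against the maximum total of 540.
We can afford to lose at most 540 − 527 = 13, so at most ⌊13/10⌋ = 1 fall short, and at least 9 are ≥ 45.
Exactly 9 works: 9 values at 54 and 1 at 44 total 530; lower one of the high values by 3 (still ≥ 45) to hit 527.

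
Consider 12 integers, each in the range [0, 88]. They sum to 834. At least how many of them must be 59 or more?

Suppose at most 12 − j of them reach 59; then j values are ≤ 58 and the rest ≤ 88.
The total is then ≤ 58·j + 88·(12 − j) = 1056 − 30j. For this to be ≥ 834 we need j ≤ 7, so at least 12 − 7 = 5 must reach 59.
Exactly 5 works: 5 values at 88 and 7 at 58 total 846; lower one of the high values by 12 (still ≥ 59) to hit 834.

5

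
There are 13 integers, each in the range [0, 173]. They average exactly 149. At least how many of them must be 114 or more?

8

The total is 13 × 149 = 1937.
Suppose at most 13 − j of them reach 114; then j values are ≤ 113 and the rest ≤ 173.
The total is then ≤ 113·j + 173·(13 − j) = 2249 − 60j. For this to be ≥ 1937 we need j ≤ 5, so at least 13 − 5 = 8 must reach 114.
Exactly 8 works: 8 values at 173 and 5 at 113 total 1949; lower one of the high values by 12 (still ≥ 114) to hit 1937.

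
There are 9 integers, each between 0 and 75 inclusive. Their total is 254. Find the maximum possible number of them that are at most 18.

Suppose k of them are at most 18. Those contribute at most 18 each and the rest at most 75 each.
So the total is at most 18k + 75(9 − k) = 675 − 57k. This must still be ≥ 254, so k ≤ 7.
k = 7 is achieved by 7 values at 18 and 2 at 75, total 276; lower one of the 75's by 22 (still > 18) to reach 254.

7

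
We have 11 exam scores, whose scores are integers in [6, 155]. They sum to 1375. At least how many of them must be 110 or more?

4

If only k of them are at least 110, the other 11 − k are at most 109, so the total is at most k·155 + (11 − k)·109.
This must reach 1375, so k·155 + (11 − k)·109 ≥ 1375, giving k ≥ 4.
Exactly 4 works: 4 values at 155 and 7 at 109 total 1383; lower one of the high values by 8 (still ≥ 110) to hit 1375.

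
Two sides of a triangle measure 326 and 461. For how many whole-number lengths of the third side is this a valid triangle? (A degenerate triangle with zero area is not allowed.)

651

The triangle inequality gives |326 − 461| < c < 326 + 461, i.e. 135 < c < 787.
So c can be any integer from 136 to 786: 651 values.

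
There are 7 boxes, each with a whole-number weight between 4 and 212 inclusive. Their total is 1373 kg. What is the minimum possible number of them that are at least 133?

6

Each value short of 133 is at most 132, costing at least 212 − 132 = 80 against the maximum total of 1484.
We can afford to lose at most 1484 − 1373 = 111, so at most ⌊111/80⌋ = 1 fall short, and at least 6 are ≥ 133.
Exactly 6 works: 6 values at 212 and 1 at 132 total 1404; lower one of the high values by 31 (still ≥ 133) to hit 1373.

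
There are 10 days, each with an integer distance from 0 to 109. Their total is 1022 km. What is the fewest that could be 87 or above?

If only k of them are at least 87, the other 10 − k are at most 86, so the total is at most k·109 + (10 − k)·86.
This must reach 1022, so k·109 + (10 − k)·86 ≥ 1022, giving k ≥ 8.
Exactly 8 works: 8 values at 109 and 2 at 86 total 1044; lower one of the high values by 22 (still ≥ 87) to hit 1022.

8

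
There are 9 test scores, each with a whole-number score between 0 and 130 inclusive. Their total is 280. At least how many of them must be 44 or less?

3

If only k of them are at most 44, the other 9 − k are at least 45, so the total is at least (9 − k)·45 + k·0.
This is ≤ 280, so (9 − k)·45 + 0k ≤ 280, which gives k ≥ 3.
Exactly 3 works: 3 values at 0 and 6 at 45 total 270; raise one of the low values by 10 (still ≤ 44) to hit 280.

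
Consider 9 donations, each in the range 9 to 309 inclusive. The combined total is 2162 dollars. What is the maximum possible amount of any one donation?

309

To make one donation as large as possible, make the other 8 as small as possible.
The other 8 contribute at least 8 × 9 = 72, leaving at most 2162 − 72 = 2090.
But each donation is capped at 309, so the maximum is 309.
Achievable: one at 309 and the other 8 totalling 1853, which fits since 8 × 9 ≤ 1853 ≤ 8 × 309.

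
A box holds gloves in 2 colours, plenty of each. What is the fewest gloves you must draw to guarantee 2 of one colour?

3

In the worst case you draw 1 of each of the 2 colours: 2 × 1 = 2.
One more forces 2 of some colour, so 2 + 1 = 3.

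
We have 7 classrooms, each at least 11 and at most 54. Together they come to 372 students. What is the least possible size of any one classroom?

48

To make one classroom as small as possible, make the other 6 as large as possible.
The other 6 contribute at most 6 × 54 = 324, leaving at least 372 − 324 = 48.
Since 48 ≥ 11, this is achievable: one at 48 and 6 at 54.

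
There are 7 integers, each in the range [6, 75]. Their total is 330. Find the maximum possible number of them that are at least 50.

6

Suppose k of them are at least 50. Those contribute at least 50 each and the other 7 − k at least 6 each.
So the total is at least 50k + 6(7 − k) = 42 + 44k. This must be ≤ 330, giving k ≤ 6.
k = 6 is achieved by 6 values at 50 and 1 at 6, total 306; add 24 to one value (staying below 50) to reach 330.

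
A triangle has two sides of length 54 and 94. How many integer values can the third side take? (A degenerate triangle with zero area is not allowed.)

The triangle inequality gives |54 − 94| < c < 54 + 94, i.e. 40 < c < 148.
So c can be any integer from 41 to 147: 107 values.

107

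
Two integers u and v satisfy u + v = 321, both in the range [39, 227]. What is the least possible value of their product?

21338

Since u + v is fixed, pushing one of them to its bound minimizes the product.
At the endpoint u = 94, v = 321 − 94 = 227, so uv = 94 × 227 = 21338.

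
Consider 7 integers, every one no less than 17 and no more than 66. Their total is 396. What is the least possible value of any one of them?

To make one integer as small as possible, make the other 6 as large as possible.
The other 6 can take up 6 × 66 = 396 ≥ 396 − 17, so one integer can sit at its floor of 17.
Achievable: one at 17 and the other 6 totalling 379, which fits since 6 × 17 ≤ 379 ≤ 6 × 66.

17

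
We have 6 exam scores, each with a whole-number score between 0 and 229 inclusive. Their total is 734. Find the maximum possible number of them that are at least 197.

With k values at 197 or above and the rest at least 0, the sum is at least 0 + 197k.
Since the sum is 734, we need 197k ≤ 734, i.e. k ≤ 3.
k = 3 is achieved by 3 values at 197 and 3 at 0, total 591; add 143 to one value (staying below 197) to reach 734.

3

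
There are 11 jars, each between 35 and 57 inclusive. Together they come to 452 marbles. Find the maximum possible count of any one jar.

57

To make one jar as large as possible, make the other 10 as small as possible.
The other 10 contribute at least 10 × 35 = 350, leaving at most 452 − 350 = 102.
But each jar is capped at 57, so the maximum is 57.
Achievable: one at 57 and the other 10 totalling 395, which fits since 10 × 35 ≤ 395 ≤ 10 × 57.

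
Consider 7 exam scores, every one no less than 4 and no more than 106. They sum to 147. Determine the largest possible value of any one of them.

106

To make one score as large as possible, make the other 6 as small as possible.
The other 6 contribute at least 6 × 4 = 24, leaving at most 147 − 24 = 123.
But each score is capped at 106, so the maximum is 106.
Achievable: one at 106 and the other 6 totalling 41, which fits since 6 × 4 ≤ 41 ≤ 6 × 106.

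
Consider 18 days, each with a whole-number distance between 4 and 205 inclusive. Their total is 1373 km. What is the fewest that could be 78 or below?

1

Each value above 78 is at least 79, contributing at least 79 − 4 = 75 above the floor 4.
The sum exceeds the floor total 72 by 1301, so at most ⌊1301/75⌋ = 17 exceed 78, and at least 1 are ≤ 78.
Exactly 1 works: 1 value at 4 and 17 at 79 total 1347; raise one of the low values by 26 (still ≤ 78) to hit 1373.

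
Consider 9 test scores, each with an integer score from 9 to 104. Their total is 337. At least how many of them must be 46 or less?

If only k of them are at most 46, the other 9 − k are at least 47, so the total is at least (9 − k)·47 + k·9.
This is ≤ 337, so (9 − k)·47 + 9k ≤ 337, which gives k ≥ 3.
Exactly 3 works: 3 values at 9 and 6 at 47 total 309; raise one of the low values by 28 (still ≤ 46) to hit 337.

3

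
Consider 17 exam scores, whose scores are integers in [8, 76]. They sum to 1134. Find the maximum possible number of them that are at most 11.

2

Each value at 11 or below falls at least 76 − 11 = 65 short of the ceiling 76.
The ceiling total is 17 × 76 = 1292, and we need 1134, so at most ⌊(1292 − 1134)/65⌋ = 2 can be that low.
k = 2 is achieved by 2 values at 11 and 15 at 76, total 1162; lower one of the 76's by 28 (still > 11) to reach 1134.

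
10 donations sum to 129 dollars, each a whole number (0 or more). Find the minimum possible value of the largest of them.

13

The 10 values sum to 129, so their maximum is at least ⌈129/10⌉ = 13.
Achievable: 9 of them at 13 and 1 at 12 total 129.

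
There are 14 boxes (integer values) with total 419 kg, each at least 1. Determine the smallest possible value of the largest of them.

30

Some value must be at least ⌈419/14⌉ = 30, since 14 × 29 = 406 < 419.
Taking 1 copy of 29 and 13 copies of 30 gives exactly 419, so 30 is attained.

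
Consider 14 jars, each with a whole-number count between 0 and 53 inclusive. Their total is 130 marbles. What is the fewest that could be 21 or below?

If only k of them are at most 21, the other 14 − k are at least 22, so the total is at least (14 − k)·22 + k·0.
This is ≤ 130, so (14 − k)·22 + 0k ≤ 130, which gives k ≥ 9.
Exactly 9 works: 9 values at 0 and 5 at 22 total 110; raise one of the low values by 20 (still ≤ 21) to hit 130.

9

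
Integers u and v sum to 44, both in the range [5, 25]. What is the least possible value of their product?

For a fixed sum, uv is smallest when u and v are as far apart as possible.
At the endpoint u = 19, v = 44 − 19 = 25, so uv = 19 × 25 = 475.

475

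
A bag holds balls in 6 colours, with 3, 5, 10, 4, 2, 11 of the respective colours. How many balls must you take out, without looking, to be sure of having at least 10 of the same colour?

In the worst case you take as many as possible of each colour without reaching 10: 3 + 5 + 9 + 4 + 2 + 9 = 32.
The next one must give 10 of some colour, so 32 + 1 = 33.

33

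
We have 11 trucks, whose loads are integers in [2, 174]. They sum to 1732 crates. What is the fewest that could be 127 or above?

8

Each value short of 127 is at most 126, costing at least 174 − 126 = 48 against the maximum total of 1914.
We can afford to lose at most 1914 − 1732 = 182, so at most ⌊182/48⌋ = 3 fall short, and at least 8 are ≥ 127.
Exactly 8 works: 8 values at 174 and 3 at 126 total 1770; lower one of the high values by 38 (still ≥ 127) to hit 1732.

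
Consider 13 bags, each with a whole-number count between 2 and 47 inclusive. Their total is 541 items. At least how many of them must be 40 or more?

Each value short of 40 is at most 39, costing at least 47 − 39 = 8 against the maximum total of 611.
We can afford to lose at most 611 − 541 = 70, so at most ⌊70/8⌋ = 8 fall short, and at least 5 are ≥ 40.
Exactly 5 works: 5 values at 47 and 8 at 39 total 547; lower one of the high values by 6 (still ≥ 40) to hit 541.

5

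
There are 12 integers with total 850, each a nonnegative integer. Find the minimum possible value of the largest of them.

71

Some value must be at least ⌈850/12⌉ = 71, since 12 × 70 = 840 < 850.
Taking 2 copies of 70 and 10 copies of 71 gives exactly 850, so 71 is attained.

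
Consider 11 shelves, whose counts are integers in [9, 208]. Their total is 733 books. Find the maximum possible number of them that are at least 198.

3

If k of the values are ≥ 198, the total is ≥ 198k + 9(11 − k).
Setting 198k + 9(11 − k) ≤ 733 gives 189k ≤ 634, so k ≤ 3.
k = 3 is achieved by 3 values at 198 and 8 at 9, total 666; add 67 to one value (staying below 198) to reach 733.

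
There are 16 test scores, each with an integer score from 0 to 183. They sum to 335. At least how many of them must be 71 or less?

Let j be the number exceeding 71. Then the total is ≥ 72·j + 0·(16 − j) = 0 + 72j.
So 72j ≤ 335 and j ≤ 4; hence at least 16 − 4 = 12 are ≤ 71.
Exactly 12 works: 12 values at 0 and 4 at 72 total 288; raise one of the low values by 47 (still ≤ 71) to hit 335.

12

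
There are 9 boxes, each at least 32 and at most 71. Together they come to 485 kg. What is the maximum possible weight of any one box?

71

To make one box as large as possible, make the other 8 as small as possible.
The other 8 contribute at least 8 × 32 = 256, leaving at most 485 − 256 = 229.
But each box is capped at 71, so the maximum is 71.
Achievable: one at 71 and the other 8 totalling 414, which fits since 8 × 32 ≤ 414 ≤ 8 × 71.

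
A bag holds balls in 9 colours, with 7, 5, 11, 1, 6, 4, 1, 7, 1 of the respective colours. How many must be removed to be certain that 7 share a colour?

37

In the worst case you take as many as possible of each colour without reaching 7: 6 + 5 + 6 + 1 + 6 + 4 + 1 + 6 + 1 = 36.
The next one must give 7 of some colour, so 36 + 1 = 37.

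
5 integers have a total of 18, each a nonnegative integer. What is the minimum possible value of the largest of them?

4

The average is 18/5 > 3, so not all 5 can be 3 or less; the largest is ≥ 4.
Achievable: 3 of them at 4 and 2 at 3 total 18.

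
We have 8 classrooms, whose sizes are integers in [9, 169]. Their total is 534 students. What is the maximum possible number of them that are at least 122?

4

With k values at 122 or above and the rest at least 9, the sum is at least 72 + 113k.
Since the sum is 534, we need 113k ≤ 462, i.e. k ≤ 4.
k = 4 is achieved by 4 values at 122 and 4 at 9, total 524; add 10 to one value (staying below 122) to reach 534.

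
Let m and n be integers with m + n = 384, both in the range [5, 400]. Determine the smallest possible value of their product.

Since m + n is fixed, pushing one of them to its bound minimizes the product.
The extreme feasible split is m = 5, n = 379, giving mn = 1895.

1895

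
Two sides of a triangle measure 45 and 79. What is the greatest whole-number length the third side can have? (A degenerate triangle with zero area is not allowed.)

The third side must be less than 45 + 79 = 124.
The largest integer below 124 is 123.

123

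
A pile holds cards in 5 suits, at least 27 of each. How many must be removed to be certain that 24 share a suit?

In the worst case you draw 23 of each of the 5 suits: 5 × 23 = 115.
One more forces 24 of some suit, so 115 + 1 = 116.

116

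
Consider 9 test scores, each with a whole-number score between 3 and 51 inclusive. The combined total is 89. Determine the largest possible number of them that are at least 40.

1

With k values at 40 or above and the rest at least 3, the sum is at least 27 + 37k.
Since the sum is 89, we need 37k ≤ 62, i.e. k ≤ 1.
k = 1 is achieved by 1 value at 40 and 8 at 3, total 64; add 25 to one value (staying below 40) to reach 89.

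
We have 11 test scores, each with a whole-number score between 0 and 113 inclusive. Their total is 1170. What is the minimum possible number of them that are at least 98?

Each value short of 98 is at most 97, costing at least 113 − 97 = 16 against the maximum total of 1243.
We can afford to lose at most 1243 − 1170 = 73, so at most ⌊73/16⌋ = 4 fall short, and at least 7 are ≥ 98.
Exactly 7 works: 7 values at 113 and 4 at 97 total 1179; lower one of the high values by 9 (still ≥ 98) to hit 1170.

7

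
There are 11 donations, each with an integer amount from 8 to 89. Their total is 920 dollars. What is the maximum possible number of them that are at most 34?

1

Suppose k of them are at most 34. Those contribute at most 34 each and the rest at most 89 each.
So the total is at most 34k + 89(11 − k) = 979 − 55k. This must still be ≥ 920, so k ≤ 1.
k = 1 is achieved by 1 value at 34 and 10 at 89, total 924; lower one of the 89's by 4 (still > 34) to reach 920.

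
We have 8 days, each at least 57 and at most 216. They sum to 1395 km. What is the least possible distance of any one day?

Minimizing one value means maximizing the remaining 7.
The other 7 can take up 7 × 216 = 1512 ≥ 1395 − 57, so one day can sit at its floor of 57.
Achievable: one at 57 and the other 7 totalling 1338, which fits since 7 × 57 ≤ 1338 ≤ 7 × 216.

57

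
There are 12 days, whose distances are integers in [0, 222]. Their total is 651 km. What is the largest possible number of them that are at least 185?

3

With k values at 185 or above and the rest at least 0, the sum is at least 0 + 185k.
Since the sum is 651, we need 185k ≤ 651, i.e. k ≤ 3.
k = 3 is achieved by 3 values at 185 and 9 at 0, total 555; add 96 to one value (staying below 185) to reach 651.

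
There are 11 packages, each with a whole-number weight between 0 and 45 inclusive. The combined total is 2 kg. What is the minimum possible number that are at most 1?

10

If only k of them are at most 1, the other 11 − k are at least 2, so the total is at least (11 − k)·2 + k·0.
This is ≤ 2, so (11 − k)·2 + 0k ≤ 2, which gives k ≥ 10.
Exactly 10 works: 10 values at 0 and 1 at 2 total 2.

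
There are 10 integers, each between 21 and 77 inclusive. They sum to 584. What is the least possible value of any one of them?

To make one integer as small as possible, make the other 9 as large as possible.
The other 9 can take up 9 × 77 = 693 ≥ 584 − 21, so one integer can sit at its floor of 21.
Achievable: one at 21 and the other 9 totalling 563, which fits since 9 × 21 ≤ 563 ≤ 9 × 77.

21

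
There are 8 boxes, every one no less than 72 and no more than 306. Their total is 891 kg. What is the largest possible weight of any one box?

306

To make one box as large as possible, make the other 7 as small as possible.
The other 7 contribute at least 7 × 72 = 504, leaving at most 891 − 504 = 387.
But each box is capped at 306, so the maximum is 306.
Achievable: one at 306 and the other 7 totalling 585, which fits since 7 × 72 ≤ 585 ≤ 7 × 306.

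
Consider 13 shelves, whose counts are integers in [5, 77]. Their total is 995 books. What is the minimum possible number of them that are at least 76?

10

If only k of them are at least 76, the other 13 − k are at most 75, so the total is at most k·77 + (13 − k)·75.
This must reach 995, so k·77 + (13 − k)·75 ≥ 995, giving k ≥ 10.
Exactly 10 works: 10 values at 77 and 3 at 75 total 995.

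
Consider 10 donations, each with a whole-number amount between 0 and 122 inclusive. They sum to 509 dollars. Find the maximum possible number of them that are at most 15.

Each value at 15 or below falls at least 122 − 15 = 107 short of the ceiling 122.
The ceiling total is 10 × 122 = 1220, and we need 509, so at most ⌊(1220 − 509)/107⌋ = 6 can be that low.
k = 6 is achieved by 6 values at 15 and 4 at 122, total 578; lower one of the 122's by 69 (still > 15) to reach 509.

6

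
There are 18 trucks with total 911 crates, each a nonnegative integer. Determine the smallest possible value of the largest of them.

51

The 18 values sum to 911, so their maximum is at least ⌈911/18⌉ = 51.
Achievable: 11 of them at 51 and 7 at 50 total 911.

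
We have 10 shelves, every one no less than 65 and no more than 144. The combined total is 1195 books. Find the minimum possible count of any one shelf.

Minimizing one value means maximizing the remaining 9.
The other 9 can take up 9 × 144 = 1296 ≥ 1195 − 65, so one shelf can sit at its floor of 65.
Achievable: one at 65 and the other 9 totalling 1130, which fits since 9 × 65 ≤ 1130 ≤ 9 × 144.

65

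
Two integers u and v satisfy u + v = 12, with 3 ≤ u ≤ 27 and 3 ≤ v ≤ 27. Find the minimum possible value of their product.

For a fixed sum, uv is smallest when u and v are as far apart as possible.
The extreme feasible split is u = 3, v = 9, giving uv = 27.

27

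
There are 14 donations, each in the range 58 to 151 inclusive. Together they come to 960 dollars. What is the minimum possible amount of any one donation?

Minimizing one value means maximizing the remaining 13.
The other 13 can take up 13 × 151 = 1963 ≥ 960 − 58, so one donation can sit at its floor of 58.
Achievable: one at 58 and the other 13 totalling 902, which fits since 13 × 58 ≤ 902 ≤ 13 × 151.

58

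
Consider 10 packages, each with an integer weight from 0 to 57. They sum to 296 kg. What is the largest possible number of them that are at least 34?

Suppose k of them are at least 34. Those contribute at least 34 each and the other 10 − k at least 0 each.
So the total is at least 34k + 0(10 − k) = 0 + 34k. This must be ≤ 296, giving k ≤ 8.
k = 8 is achieved by 8 values at 34 and 2 at 0, total 272; add 24 to one value (staying below 34) to reach 296.

8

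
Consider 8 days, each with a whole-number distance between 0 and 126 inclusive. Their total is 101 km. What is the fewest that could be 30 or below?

5

If only k of them are at most 30, the other 8 − k are at least 31, so the total is at least (8 − k)·31 + k·0.
This is ≤ 101, so (8 − k)·31 + 0k ≤ 101, which gives k ≥ 5.
Exactly 5 works: 5 values at 0 and 3 at 31 total 93; raise one of the low values by 8 (still ≤ 30) to hit 101.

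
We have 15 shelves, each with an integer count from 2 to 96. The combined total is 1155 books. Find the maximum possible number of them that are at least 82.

14

If k of the values are ≥ 82, the total is ≥ 82k + 2(15 − k).
Setting 82k + 2(15 − k) ≤ 1155 gives 80k ≤ 1125, so k ≤ 14.
k = 14 is achieved by 14 values at 82 and 1 at 2, total 1150; add 5 to one value (staying below 82) to reach 1155.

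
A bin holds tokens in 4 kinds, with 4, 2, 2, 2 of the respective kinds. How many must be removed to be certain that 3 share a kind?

In the worst case you take as many as possible of each kind without reaching 3: 2 + 2 + 2 + 2 = 8.
The next one must give 3 of some kind, so 8 + 1 = 9.

9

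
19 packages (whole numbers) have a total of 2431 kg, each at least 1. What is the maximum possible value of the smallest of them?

The 19 values sum to 2431, so their minimum is at most ⌊2431/19⌋ = 127.
Equality holds with 1 value of 127 and 18 values of 128.

127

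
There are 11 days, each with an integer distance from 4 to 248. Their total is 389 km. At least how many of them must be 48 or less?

4

If only k of them are at most 48, the other 11 − k are at least 49, so the total is at least (11 − k)·49 + k·4.
This is ≤ 389, so (11 − k)·49 + 4k ≤ 389, which gives k ≥ 4.
Exactly 4 works: 4 values at 4 and 7 at 49 total 359; raise one of the low values by 30 (still ≤ 48) to hit 389.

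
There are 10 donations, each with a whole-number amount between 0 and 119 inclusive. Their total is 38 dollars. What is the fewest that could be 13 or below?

If only k of them are at most 13, the other 10 − k are at least 14, so the total is at least (10 − k)·14 + k·0.
This is ≤ 38, so (10 − k)·14 + 0k ≤ 38, which gives k ≥ 8.
Exactly 8 works: 8 values at 0 and 2 at 14 total 28; raise one of the low values by 10 (still ≤ 13) to hit 38.

8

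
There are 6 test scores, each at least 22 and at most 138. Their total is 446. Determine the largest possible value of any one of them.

138

Maximizing one value means minimizing the remaining 5.
The other 5 contribute at least 5 × 22 = 110, leaving at most 446 − 110 = 336.
But each score is capped at 138, so the maximum is 138.
Achievable: one at 138 and the other 5 totalling 308, which fits since 5 × 22 ≤ 308 ≤ 5 × 138.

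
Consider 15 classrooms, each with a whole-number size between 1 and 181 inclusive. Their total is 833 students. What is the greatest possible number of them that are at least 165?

4

Suppose k of them are at least 165. Those contribute at least 165 each and the other 15 − k at least 1 each.
So the total is at least 165k + 1(15 − k) = 15 + 164k. This must be ≤ 833, giving k ≤ 4.
k = 4 is achieved by 4 values at 165 and 11 at 1, total 671; add 162 to one value (staying below 165) to reach 833.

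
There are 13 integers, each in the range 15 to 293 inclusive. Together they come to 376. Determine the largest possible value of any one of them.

196

Maximizing one value means minimizing the remaining 12.
The other 12 contribute at least 12 × 15 = 180, leaving at most 376 − 180 = 196.
Since 196 ≤ 293, this is achievable: one at 196 and 12 at 15.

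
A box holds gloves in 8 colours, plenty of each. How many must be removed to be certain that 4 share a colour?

You could draw 3 of every colour without reaching 4 of any — 24 in all.
One more forces 4 of some colour, so 24 + 1 = 25.

25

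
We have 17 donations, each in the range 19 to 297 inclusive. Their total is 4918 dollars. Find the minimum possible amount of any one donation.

166

Minimizing one value means maximizing the remaining 16.
The other 16 contribute at most 16 × 297 = 4752, leaving at least 4918 − 4752 = 166.
Since 166 ≥ 19, this is achievable: one at 166 and 16 at 297.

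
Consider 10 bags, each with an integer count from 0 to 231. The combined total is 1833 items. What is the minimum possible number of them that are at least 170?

Each value short of 170 is at most 169, costing at least 231 − 169 = 62 against the maximum total of 2310.
We can afford to lose at most 2310 − 1833 = 477, so at most ⌊477/62⌋ = 7 fall short, and at least 3 are ≥ 170.
Exactly 3 works: 3 values at 231 and 7 at 169 total 1876; lower one of the high values by 43 (still ≥ 170) to hit 1833.

3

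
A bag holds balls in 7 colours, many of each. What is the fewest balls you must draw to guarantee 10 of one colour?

You could draw 9 of every colour without reaching 10 of any — 63 in all.
One more forces 10 of some colour, so 63 + 1 = 64.

64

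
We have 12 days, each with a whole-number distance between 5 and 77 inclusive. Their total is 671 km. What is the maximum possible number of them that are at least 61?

If k of the values are ≥ 61, the total is ≥ 61k + 5(12 − k).
Setting 61k + 5(12 − k) ≤ 671 gives 56k ≤ 611, so k ≤ 10.
k = 10 is achieved by 10 values at 61 and 2 at 5, total 620; add 51 to one value (staying below 61) to reach 671.

10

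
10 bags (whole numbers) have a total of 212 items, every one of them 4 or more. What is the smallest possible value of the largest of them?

The 10 values sum to 212, so their maximum is at least ⌈212/10⌉ = 22.
Equality holds with 2 values of 22 and 8 values of 21.

22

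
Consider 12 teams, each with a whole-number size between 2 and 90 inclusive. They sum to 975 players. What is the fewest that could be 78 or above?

4

If only k of them are at least 78, the other 12 − k are at most 77, so the total is at most k·90 + (12 − k)·77.
This must reach 975, so k·90 + (12 − k)·77 ≥ 975, giving k ≥ 4.
Exactly 4 works: 4 values at 90 and 8 at 77 total 976; lower one of the high values by 1 (still ≥ 78) to hit 975.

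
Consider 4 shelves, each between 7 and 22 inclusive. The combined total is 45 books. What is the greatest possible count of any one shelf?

Maximizing one value means minimizing the remaining 3.
The other 3 contribute at least 3 × 7 = 21, leaving at most 45 − 21 = 24.
But each shelf is capped at 22, so the maximum is 22.
Achievable: one at 22 and the other 3 totalling 23, which fits since 3 × 7 ≤ 23 ≤ 3 × 22.

22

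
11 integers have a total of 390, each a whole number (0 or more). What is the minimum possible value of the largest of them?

The average is 390/11 > 35, so not all 11 can be 35 or less; the largest is ≥ 36.
Achievable: 5 of them at 36 and 6 at 35 total 390.

36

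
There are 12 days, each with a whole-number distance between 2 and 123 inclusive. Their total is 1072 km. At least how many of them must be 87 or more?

If only k of them are at least 87, the other 12 − k are at most 86, so the total is at most k·123 + (12 − k)·86.
This must reach 1072, so k·123 + (12 − k)·86 ≥ 1072, giving k ≥ 2.
Exactly 2 works: 2 values at 123 and 10 at 86 total 1106; lower one of the high values by 34 (still ≥ 87) to hit 1072.

2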